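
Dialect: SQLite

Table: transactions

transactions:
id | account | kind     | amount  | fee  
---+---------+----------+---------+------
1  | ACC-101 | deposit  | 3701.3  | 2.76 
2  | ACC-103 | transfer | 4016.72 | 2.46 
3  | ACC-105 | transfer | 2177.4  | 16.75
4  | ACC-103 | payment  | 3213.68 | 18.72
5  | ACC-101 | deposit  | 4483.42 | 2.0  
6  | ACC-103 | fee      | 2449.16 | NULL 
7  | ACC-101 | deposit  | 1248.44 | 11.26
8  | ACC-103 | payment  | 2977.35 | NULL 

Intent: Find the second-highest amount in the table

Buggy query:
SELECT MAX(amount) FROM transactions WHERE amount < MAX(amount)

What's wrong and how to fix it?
Bug: MAX(amount) on the right of the comparison is an aggregate-in-WHERE error

Fix: Put the inner MAX in a scalar subquery

Corrected query:
SELECT MAX(amount) FROM transactions WHERE amount < (SELECT MAX(amount) FROM transactions)

Result:
MAX(amount)
-----------
4016.72    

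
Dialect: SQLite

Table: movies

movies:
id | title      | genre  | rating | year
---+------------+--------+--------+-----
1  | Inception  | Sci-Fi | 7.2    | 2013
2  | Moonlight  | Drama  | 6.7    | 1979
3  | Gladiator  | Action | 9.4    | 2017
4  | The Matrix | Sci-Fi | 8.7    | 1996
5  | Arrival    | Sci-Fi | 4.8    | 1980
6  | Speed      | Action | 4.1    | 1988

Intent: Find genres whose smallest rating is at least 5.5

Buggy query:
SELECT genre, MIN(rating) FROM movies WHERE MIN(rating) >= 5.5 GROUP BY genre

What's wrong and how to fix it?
Bug: MIN() in WHERE is a misuse of aggregate

Fix: Use HAVING for the per-group MIN condition

Corrected query:
SELECT genre, MIN(rating) FROM movies GROUP BY genre HAVING MIN(rating) >= 5.5

Result:
genre | MIN(rating)
------+------------
Drama | 6.7        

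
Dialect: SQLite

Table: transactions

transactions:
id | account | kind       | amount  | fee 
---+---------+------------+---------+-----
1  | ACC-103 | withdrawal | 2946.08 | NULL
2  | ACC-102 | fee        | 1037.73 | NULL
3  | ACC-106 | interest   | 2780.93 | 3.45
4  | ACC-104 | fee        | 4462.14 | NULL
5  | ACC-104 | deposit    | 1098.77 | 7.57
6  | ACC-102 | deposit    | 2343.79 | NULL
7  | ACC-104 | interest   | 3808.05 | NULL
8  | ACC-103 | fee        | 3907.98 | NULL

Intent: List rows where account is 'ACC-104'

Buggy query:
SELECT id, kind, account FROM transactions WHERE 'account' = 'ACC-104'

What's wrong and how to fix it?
Bug: 'account' in single quotes is a string literal, not the column; the comparison is literal-vs-literal and never true

Fix: Remove the quotes around the column name (or use double quotes for an identifier)

Corrected query:
SELECT id, kind, account FROM transactions WHERE account = 'ACC-104'

Result:
id | kind     | account
---+----------+--------
4  | fee      | ACC-104
5  | deposit  | ACC-104
7  | interest | ACC-104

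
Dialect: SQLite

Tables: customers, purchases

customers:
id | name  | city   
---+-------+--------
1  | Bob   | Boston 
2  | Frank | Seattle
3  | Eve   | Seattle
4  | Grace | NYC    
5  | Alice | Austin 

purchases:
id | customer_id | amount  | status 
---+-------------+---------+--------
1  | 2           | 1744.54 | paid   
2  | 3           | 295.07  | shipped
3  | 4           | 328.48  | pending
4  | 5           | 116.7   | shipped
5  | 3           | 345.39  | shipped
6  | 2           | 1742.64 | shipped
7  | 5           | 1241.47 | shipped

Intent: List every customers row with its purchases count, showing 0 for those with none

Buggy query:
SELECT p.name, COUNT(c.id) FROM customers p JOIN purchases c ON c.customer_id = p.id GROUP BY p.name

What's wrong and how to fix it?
Bug: An inner join excludes parents with zero children

Fix: Use LEFT JOIN so parents without children still appear (COUNT(c.id) gives 0)

Corrected query:
SELECT p.name, COUNT(c.id) FROM customers p LEFT JOIN purchases c ON c.customer_id = p.id GROUP BY p.name

Result:
name  | COUNT(c.id)
------+------------
Alice | 2          
Bob   | 0          
Eve   | 2          
Frank | 2          
Grace | 1          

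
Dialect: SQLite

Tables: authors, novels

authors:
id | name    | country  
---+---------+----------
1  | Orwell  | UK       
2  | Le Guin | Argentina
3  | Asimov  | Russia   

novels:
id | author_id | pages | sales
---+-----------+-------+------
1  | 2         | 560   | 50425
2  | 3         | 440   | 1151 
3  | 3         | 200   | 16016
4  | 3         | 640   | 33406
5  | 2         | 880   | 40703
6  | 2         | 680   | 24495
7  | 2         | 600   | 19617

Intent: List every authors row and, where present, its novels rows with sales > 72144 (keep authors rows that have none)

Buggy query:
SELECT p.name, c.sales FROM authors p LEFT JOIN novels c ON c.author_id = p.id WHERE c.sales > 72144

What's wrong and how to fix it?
Bug: Filtering c.sales in WHERE discards the NULL rows produced by LEFT JOIN, turning it into an inner join

Fix: Put 'c.sales > 72144' in the JOIN's ON clause instead of WHERE

Corrected query:
SELECT p.name, c.sales FROM authors p LEFT JOIN novels c ON c.author_id = p.id AND c.sales > 72144

Result:
name    | sales
--------+------
Orwell  | NULL 
Le Guin | NULL 
Asimov  | NULL 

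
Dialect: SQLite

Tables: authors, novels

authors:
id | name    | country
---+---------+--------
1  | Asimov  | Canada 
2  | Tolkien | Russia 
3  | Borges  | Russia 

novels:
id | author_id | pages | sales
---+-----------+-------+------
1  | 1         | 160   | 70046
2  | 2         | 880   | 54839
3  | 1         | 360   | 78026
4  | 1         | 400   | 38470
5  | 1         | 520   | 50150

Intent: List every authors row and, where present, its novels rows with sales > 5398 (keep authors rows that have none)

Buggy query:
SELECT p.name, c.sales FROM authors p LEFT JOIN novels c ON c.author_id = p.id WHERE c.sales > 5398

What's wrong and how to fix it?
Bug: A WHERE condition on the right-hand table after LEFT JOIN drops unmatched parents

Fix: Move the right-table condition into the ON clause so unmatched parents are kept

Corrected query:
SELECT p.name, c.sales FROM authors p LEFT JOIN novels c ON c.author_id = p.id AND c.sales > 5398

Result:
name    | sales
--------+------
Asimov  | 38470
Asimov  | 50150
Asimov  | 70046
Asimov  | 78026
Tolkien | 54839
Borges  | NULL 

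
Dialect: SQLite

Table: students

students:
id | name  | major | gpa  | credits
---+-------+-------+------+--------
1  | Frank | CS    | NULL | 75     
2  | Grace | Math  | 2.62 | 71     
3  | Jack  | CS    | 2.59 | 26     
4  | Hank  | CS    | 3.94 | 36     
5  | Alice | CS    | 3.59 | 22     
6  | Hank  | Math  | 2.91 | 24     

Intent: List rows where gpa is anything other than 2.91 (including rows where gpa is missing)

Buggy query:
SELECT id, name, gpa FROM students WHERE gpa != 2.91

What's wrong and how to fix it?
Bug: 'gpa != 2.91' is unknown when gpa is NULL, so NULL rows are silently excluded

Fix: Add an explicit OR gpa IS NULL to include the missing-value rows

Corrected query:
SELECT id, name, gpa FROM students WHERE gpa != 2.91 OR gpa IS NULL

Result:
id | name  | gpa 
---+-------+-----
1  | Frank | NULL
2  | Grace | 2.62
3  | Jack  | 2.59
4  | Hank  | 3.94
5  | Alice | 3.59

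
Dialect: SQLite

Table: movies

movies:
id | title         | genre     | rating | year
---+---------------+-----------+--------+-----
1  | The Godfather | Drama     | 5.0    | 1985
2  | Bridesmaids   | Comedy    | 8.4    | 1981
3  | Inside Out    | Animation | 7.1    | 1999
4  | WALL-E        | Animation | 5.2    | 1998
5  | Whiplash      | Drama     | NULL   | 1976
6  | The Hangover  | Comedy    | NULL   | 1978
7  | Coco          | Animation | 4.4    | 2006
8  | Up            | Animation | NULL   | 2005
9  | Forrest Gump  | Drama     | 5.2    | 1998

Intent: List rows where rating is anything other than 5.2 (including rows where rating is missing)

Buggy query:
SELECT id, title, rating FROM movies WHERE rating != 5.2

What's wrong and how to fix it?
Bug: Inequality against NULL is unknown, not true; rows with NULL are dropped

Fix: Add an explicit OR rating IS NULL to include the missing-value rows

Corrected query:
SELECT id, title, rating FROM movies WHERE rating != 5.2 OR rating IS NULL

Result:
id | title         | rating
---+---------------+-------
1  | The Godfather | 5     
2  | Bridesmaids   | 8.4   
3  | Inside Out    | 7.1   
5  | Whiplash      | NULL  
6  | The Hangover  | NULL  
7  | Coco          | 4.4   
8  | Up            | NULL  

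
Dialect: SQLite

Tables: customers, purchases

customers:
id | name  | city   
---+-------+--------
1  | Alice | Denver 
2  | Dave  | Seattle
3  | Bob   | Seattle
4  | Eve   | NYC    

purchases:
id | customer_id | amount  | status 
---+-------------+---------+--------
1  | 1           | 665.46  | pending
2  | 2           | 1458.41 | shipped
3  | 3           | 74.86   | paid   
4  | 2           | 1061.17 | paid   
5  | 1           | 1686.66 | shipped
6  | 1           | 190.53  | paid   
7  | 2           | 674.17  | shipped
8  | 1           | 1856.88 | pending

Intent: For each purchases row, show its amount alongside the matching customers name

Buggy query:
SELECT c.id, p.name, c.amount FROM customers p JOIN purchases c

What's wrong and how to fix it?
Bug: Missing join condition: each purchases row is matched to all customers rows instead of just its own

Fix: Specify the join condition linking the foreign key to the parent id

Corrected query:
SELECT c.id, p.name, c.amount FROM customers p JOIN purchases c ON c.customer_id = p.id

Result:
id | name  | amount 
---+-------+--------
1  | Alice | 665.46 
2  | Dave  | 1458.41
3  | Bob   | 74.86  
4  | Dave  | 1061.17
5  | Alice | 1686.66
6  | Alice | 190.53 
7  | Dave  | 674.17 
8  | Alice | 1856.88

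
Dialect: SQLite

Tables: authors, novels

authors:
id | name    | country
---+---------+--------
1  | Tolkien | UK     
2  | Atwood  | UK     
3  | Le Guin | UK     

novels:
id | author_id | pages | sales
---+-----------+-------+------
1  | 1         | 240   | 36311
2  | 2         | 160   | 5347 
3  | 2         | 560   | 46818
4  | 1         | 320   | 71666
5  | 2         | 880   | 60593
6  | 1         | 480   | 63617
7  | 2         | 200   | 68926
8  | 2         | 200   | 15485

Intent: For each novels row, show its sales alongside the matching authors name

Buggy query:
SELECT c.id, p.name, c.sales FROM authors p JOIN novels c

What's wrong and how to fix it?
Bug: Missing join condition: each novels row is matched to all authors rows instead of just its own

Fix: Add ON c.author_id = p.id to the JOIN

Corrected query:
SELECT c.id, p.name, c.sales FROM authors p JOIN novels c ON c.author_id = p.id

Result:
id | name    | sales
---+---------+------
1  | Tolkien | 36311
2  | Atwood  | 5347 
3  | Atwood  | 46818
4  | Tolkien | 71666
5  | Atwood  | 60593
6  | Tolkien | 63617
7  | Atwood  | 68926
8  | Atwood  | 15485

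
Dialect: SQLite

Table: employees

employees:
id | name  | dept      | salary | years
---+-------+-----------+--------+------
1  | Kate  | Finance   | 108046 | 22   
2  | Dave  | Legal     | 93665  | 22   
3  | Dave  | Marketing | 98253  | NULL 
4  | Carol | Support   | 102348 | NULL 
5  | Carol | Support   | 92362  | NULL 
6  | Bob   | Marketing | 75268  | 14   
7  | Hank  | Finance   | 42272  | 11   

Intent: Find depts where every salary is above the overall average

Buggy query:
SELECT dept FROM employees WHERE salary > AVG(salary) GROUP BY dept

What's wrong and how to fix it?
Bug: AVG() is an aggregate; it can't sit directly in WHERE

Fix: Compute the overall average in a scalar subquery and compare each group's MIN against it in HAVING

Corrected query:
SELECT dept FROM employees GROUP BY dept HAVING MIN(salary) > (SELECT AVG(salary) FROM employees)

Result:
dept   
-------
Legal  
Support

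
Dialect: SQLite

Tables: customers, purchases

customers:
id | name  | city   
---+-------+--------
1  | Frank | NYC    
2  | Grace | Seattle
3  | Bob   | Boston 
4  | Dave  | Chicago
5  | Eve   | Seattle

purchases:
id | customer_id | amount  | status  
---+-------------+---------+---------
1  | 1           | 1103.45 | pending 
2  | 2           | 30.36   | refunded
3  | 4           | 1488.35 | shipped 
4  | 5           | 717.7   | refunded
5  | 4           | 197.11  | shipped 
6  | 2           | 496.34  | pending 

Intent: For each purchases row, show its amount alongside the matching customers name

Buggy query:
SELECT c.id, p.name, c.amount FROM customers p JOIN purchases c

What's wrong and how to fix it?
Bug: JOIN with no ON clause produces a cartesian product; every purchases row pairs with every customers row

Fix: Add ON c.customer_id = p.id to the JOIN

Corrected query:
SELECT c.id, p.name, c.amount FROM customers p JOIN purchases c ON c.customer_id = p.id

Result:
id | name  | amount 
---+-------+--------
1  | Frank | 1103.45
2  | Grace | 30.36  
3  | Dave  | 1488.35
4  | Eve   | 717.7  
5  | Dave  | 197.11 
6  | Grace | 496.34 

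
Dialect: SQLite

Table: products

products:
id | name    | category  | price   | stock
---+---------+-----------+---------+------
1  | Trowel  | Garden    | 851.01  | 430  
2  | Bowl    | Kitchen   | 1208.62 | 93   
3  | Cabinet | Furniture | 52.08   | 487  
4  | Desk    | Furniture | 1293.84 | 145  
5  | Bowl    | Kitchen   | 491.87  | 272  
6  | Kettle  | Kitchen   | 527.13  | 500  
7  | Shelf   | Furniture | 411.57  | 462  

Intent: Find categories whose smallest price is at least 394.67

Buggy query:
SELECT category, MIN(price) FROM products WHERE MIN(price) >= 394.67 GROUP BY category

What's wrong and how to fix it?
Bug: Aggregates like MIN are computed per group after WHERE runs

Fix: Use HAVING for the per-group MIN condition

Corrected query:
SELECT category, MIN(price) FROM products GROUP BY category HAVING MIN(price) >= 394.67

Result:
category | MIN(price)
---------+-----------
Garden   | 851.01    
Kitchen  | 491.87    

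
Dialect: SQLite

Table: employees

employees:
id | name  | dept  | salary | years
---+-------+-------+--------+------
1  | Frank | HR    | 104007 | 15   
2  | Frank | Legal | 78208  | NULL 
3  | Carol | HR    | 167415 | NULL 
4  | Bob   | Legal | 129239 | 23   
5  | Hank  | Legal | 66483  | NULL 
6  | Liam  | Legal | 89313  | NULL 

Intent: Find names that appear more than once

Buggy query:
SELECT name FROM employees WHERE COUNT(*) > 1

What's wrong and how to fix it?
Bug: COUNT(*) is an aggregate and cannot be used in WHERE

Fix: GROUP BY name, then filter groups with HAVING COUNT(*) > 1

Corrected query:
SELECT name FROM employees GROUP BY name HAVING COUNT(*) > 1

Result:
name 
-----
Frank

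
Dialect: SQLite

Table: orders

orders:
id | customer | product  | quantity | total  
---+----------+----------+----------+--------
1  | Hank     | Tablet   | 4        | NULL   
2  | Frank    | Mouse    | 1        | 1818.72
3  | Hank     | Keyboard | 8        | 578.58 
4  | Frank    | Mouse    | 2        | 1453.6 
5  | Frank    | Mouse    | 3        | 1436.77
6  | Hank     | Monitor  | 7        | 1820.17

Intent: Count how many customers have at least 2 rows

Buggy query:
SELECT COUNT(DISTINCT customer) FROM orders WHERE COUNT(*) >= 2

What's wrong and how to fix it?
Bug: COUNT(*) cannot appear in WHERE; the per-group count doesn't exist yet

Fix: Group first with HAVING COUNT(*) >= 2, then COUNT the resulting groups

Corrected query:
SELECT COUNT(*) FROM (SELECT customer FROM orders GROUP BY customer HAVING COUNT(*) >= 2)

Result:
COUNT(*)
--------
2       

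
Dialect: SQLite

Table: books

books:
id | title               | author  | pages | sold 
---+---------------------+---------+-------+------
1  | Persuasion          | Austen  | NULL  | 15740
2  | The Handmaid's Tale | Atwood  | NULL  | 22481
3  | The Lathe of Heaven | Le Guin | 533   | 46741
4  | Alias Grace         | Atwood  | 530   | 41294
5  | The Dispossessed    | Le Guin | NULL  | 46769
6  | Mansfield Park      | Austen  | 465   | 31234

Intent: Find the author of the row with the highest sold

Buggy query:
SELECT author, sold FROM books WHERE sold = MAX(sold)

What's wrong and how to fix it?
Bug: WHERE is evaluated per row; an aggregate over the whole table isn't defined there

Fix: Use a subquery: WHERE sold = (SELECT MAX(sold) FROM books)

Corrected query:
SELECT author, sold FROM books WHERE sold = (SELECT MAX(sold) FROM books)

Result:
author  | sold 
--------+------
Le Guin | 46769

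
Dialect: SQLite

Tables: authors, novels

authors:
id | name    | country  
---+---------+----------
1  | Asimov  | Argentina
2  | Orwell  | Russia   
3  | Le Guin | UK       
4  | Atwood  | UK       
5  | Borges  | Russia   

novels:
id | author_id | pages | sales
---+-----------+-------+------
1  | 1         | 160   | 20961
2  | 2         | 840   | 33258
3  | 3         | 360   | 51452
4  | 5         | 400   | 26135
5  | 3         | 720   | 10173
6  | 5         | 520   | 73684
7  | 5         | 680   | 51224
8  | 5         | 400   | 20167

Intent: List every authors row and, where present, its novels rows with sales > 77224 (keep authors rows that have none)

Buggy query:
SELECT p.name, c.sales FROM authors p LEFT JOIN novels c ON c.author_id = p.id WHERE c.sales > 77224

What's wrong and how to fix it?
Bug: A WHERE condition on the right-hand table after LEFT JOIN drops unmatched parents

Fix: Put 'c.sales > 77224' in the JOIN's ON clause instead of WHERE

Corrected query:
SELECT p.name, c.sales FROM authors p LEFT JOIN novels c ON c.author_id = p.id AND c.sales > 77224

Result:
name    | sales
--------+------
Asimov  | NULL 
Orwell  | NULL 
Le Guin | NULL 
Atwood  | NULL 
Borges  | NULL 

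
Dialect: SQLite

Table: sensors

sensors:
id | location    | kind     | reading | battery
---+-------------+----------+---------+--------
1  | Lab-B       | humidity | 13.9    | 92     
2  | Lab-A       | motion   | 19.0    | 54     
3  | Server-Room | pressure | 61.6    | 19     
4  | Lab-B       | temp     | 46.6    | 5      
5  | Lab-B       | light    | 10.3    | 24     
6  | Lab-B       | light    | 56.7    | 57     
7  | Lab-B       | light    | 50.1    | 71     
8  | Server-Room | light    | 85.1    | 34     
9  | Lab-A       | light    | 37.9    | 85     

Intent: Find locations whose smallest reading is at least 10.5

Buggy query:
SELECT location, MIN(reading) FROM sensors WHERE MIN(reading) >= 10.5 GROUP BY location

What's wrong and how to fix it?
Bug: Aggregates like MIN are computed per group after WHERE runs

Fix: Replace WHERE with HAVING after the GROUP BY

Corrected query:
SELECT location, MIN(reading) FROM sensors GROUP BY location HAVING MIN(reading) >= 10.5

Result:
location    | MIN(reading)
------------+-------------
Lab-A       | 19          
Server-Room | 61.6        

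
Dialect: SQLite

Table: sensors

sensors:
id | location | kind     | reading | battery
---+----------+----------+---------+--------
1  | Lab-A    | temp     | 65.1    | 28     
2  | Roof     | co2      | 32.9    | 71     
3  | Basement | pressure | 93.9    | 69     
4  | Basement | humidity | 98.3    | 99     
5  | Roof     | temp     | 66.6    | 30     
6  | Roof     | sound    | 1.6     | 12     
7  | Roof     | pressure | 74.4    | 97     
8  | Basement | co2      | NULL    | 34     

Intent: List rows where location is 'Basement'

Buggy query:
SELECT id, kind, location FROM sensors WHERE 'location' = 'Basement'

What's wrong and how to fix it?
Bug: 'location' in single quotes is a string literal, not the column; the comparison is literal-vs-literal and never true

Fix: Reference the column as location without single quotes

Corrected query:
SELECT id, kind, location FROM sensors WHERE location = 'Basement'

Result:
id | kind     | location
---+----------+---------
3  | pressure | Basement
4  | humidity | Basement
8  | co2      | Basement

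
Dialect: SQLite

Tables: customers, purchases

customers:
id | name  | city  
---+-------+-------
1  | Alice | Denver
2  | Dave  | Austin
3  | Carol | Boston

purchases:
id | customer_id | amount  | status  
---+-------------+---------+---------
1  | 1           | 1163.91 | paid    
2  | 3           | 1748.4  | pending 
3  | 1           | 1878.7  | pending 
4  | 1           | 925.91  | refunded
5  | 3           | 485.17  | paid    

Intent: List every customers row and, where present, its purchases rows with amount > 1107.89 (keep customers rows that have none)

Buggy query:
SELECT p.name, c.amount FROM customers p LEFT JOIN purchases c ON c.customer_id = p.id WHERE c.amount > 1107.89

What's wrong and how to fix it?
Bug: A WHERE condition on the right-hand table after LEFT JOIN drops unmatched parents

Fix: Put 'c.amount > 1107.89' in the JOIN's ON clause instead of WHERE

Corrected query:
SELECT p.name, c.amount FROM customers p LEFT JOIN purchases c ON c.customer_id = p.id AND c.amount > 1107.89

Result:
name  | amount 
------+--------
Alice | 1163.91
Alice | 1878.7 
Dave  | NULL   
Carol | 1748.4 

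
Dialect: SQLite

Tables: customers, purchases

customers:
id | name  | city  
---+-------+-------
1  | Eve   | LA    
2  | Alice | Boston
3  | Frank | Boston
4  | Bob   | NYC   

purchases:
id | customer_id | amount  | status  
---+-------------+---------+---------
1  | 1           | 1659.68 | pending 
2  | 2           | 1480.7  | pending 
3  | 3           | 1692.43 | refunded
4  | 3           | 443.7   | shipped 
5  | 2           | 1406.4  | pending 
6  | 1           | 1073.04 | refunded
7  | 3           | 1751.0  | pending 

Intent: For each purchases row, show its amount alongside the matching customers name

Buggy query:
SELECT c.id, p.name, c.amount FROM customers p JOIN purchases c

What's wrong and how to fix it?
Bug: JOIN with no ON clause produces a cartesian product; every purchases row pairs with every customers row

Fix: Specify the join condition linking the foreign key to the parent id

Corrected query:
SELECT c.id, p.name, c.amount FROM customers p JOIN purchases c ON c.customer_id = p.id

Result:
id | name  | amount 
---+-------+--------
1  | Eve   | 1659.68
2  | Alice | 1480.7 
3  | Frank | 1692.43
4  | Frank | 443.7  
5  | Alice | 1406.4 
6  | Eve   | 1073.04
7  | Frank | 1751   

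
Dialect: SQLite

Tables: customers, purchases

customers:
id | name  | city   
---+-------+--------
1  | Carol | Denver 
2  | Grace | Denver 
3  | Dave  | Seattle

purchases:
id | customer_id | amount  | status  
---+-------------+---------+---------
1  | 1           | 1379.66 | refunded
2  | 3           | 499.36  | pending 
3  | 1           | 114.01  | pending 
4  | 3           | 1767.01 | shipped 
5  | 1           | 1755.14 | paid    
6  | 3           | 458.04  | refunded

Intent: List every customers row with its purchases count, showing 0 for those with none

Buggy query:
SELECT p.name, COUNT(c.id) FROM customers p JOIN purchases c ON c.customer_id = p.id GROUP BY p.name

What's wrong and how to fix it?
Bug: INNER JOIN drops customers rows that have no matching purchases rows

Fix: Use LEFT JOIN so parents without children still appear (COUNT(c.id) gives 0)

Corrected query:
SELECT p.name, COUNT(c.id) FROM customers p LEFT JOIN purchases c ON c.customer_id = p.id GROUP BY p.name

Result:
name  | COUNT(c.id)
------+------------
Carol | 3          
Dave  | 3          
Grace | 0          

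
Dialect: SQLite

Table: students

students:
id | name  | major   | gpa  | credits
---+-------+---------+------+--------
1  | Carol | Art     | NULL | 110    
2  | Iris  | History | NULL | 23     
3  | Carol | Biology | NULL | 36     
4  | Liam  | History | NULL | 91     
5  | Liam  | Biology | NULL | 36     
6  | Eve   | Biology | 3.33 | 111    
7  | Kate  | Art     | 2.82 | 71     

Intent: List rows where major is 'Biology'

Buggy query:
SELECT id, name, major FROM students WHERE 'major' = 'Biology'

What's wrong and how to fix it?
Bug: Single quotes denote string literals in SQL; the column name is being compared as a constant string

Fix: Reference the column as major without single quotes

Corrected query:
SELECT id, name, major FROM students WHERE major = 'Biology'

Result:
id | name  | major  
---+-------+--------
3  | Carol | Biology
5  | Liam  | Biology
6  | Eve   | Biology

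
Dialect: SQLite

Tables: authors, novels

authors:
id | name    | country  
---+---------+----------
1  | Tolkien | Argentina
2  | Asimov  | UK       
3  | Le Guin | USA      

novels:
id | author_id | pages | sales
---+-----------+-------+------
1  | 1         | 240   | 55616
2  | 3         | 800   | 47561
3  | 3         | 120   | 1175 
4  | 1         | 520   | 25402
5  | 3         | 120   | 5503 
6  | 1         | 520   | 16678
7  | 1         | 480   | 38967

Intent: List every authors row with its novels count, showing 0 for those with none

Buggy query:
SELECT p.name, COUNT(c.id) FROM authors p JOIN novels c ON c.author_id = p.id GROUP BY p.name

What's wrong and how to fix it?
Bug: INNER JOIN drops authors rows that have no matching novels rows

Fix: Use LEFT JOIN so parents without children still appear (COUNT(c.id) gives 0)

Corrected query:
SELECT p.name, COUNT(c.id) FROM authors p LEFT JOIN novels c ON c.author_id = p.id GROUP BY p.name

Result:
name    | COUNT(c.id)
--------+------------
Asimov  | 0          
Le Guin | 3          
Tolkien | 4          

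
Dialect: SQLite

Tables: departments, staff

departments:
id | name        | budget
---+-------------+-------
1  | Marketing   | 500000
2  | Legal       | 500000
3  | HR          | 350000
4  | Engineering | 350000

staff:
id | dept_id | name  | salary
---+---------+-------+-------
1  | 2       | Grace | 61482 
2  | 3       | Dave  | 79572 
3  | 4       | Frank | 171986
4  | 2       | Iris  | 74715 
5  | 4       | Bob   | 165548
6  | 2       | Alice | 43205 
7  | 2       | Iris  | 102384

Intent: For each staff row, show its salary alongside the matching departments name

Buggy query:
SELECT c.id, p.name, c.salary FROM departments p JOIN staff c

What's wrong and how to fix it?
Bug: Missing join condition: each staff row is matched to all departments rows instead of just its own

Fix: Specify the join condition linking the foreign key to the parent id

Corrected query:
SELECT c.id, p.name, c.salary FROM departments p JOIN staff c ON c.dept_id = p.id

Result:
id | name        | salary
---+-------------+-------
1  | Legal       | 61482 
2  | HR          | 79572 
3  | Engineering | 171986
4  | Legal       | 74715 
5  | Engineering | 165548
6  | Legal       | 43205 
7  | Legal       | 102384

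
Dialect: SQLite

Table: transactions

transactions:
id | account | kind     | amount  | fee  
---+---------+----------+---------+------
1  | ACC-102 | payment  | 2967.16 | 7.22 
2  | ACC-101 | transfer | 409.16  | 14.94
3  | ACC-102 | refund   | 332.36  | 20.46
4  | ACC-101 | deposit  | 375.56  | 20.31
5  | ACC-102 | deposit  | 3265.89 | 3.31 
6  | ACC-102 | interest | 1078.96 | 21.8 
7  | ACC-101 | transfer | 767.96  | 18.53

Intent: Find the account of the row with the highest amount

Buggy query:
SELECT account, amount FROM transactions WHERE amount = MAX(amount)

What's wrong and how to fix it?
Bug: WHERE is evaluated per row; an aggregate over the whole table isn't defined there

Fix: Wrap MAX in a scalar subquery so WHERE compares against a single value

Corrected query:
SELECT account, amount FROM transactions WHERE amount = (SELECT MAX(amount) FROM transactions)

Result:
account | amount 
--------+--------
ACC-102 | 3265.89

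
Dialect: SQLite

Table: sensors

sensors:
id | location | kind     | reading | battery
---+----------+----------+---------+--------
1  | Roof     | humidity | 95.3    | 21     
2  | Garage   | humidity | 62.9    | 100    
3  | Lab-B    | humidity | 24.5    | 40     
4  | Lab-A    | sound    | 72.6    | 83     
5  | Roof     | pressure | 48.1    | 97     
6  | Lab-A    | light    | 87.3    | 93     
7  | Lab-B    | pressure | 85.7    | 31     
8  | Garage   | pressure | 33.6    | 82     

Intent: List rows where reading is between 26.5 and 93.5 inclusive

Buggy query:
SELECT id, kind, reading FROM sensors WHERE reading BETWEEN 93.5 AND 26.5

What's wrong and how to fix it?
Bug: The bounds are reversed; BETWEEN a AND b requires a <= b to match anything

Fix: Write BETWEEN 26.5 AND 93.5

Corrected query:
SELECT id, kind, reading FROM sensors WHERE reading BETWEEN 26.5 AND 93.5

Result:
id | kind     | reading
---+----------+--------
2  | humidity | 62.9   
4  | sound    | 72.6   
5  | pressure | 48.1   
6  | light    | 87.3   
7  | pressure | 85.7   
8  | pressure | 33.6   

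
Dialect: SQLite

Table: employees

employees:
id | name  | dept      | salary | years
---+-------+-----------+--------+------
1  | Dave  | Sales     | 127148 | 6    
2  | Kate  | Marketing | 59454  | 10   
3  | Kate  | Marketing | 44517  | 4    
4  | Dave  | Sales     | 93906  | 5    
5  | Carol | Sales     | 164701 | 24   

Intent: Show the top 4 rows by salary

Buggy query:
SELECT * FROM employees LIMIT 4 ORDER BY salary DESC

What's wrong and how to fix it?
Bug: ORDER BY cannot follow LIMIT; LIMIT is the final clause

Fix: Sort with ORDER BY, then apply LIMIT

Corrected query:
SELECT * FROM employees ORDER BY salary DESC LIMIT 4

Result:
id | name  | dept      | salary | years
---+-------+-----------+--------+------
5  | Carol | Sales     | 164701 | 24   
1  | Dave  | Sales     | 127148 | 6    
4  | Dave  | Sales     | 93906  | 5    
2  | Kate  | Marketing | 59454  | 10   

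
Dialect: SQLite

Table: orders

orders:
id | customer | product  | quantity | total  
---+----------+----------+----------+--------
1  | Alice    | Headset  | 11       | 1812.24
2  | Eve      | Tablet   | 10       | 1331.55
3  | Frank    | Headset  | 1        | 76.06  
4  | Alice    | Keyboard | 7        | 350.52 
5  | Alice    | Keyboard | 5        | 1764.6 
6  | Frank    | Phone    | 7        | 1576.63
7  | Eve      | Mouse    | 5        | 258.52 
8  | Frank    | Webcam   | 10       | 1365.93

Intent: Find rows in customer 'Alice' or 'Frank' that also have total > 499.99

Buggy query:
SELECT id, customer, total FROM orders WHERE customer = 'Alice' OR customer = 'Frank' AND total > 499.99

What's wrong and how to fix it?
Bug: Without parentheses, AND is evaluated before OR, so the total filter only applies to the 'Frank' branch

Fix: Group the OR with parentheses (or use IN), then AND the threshold

Corrected query:
SELECT id, customer, total FROM orders WHERE (customer = 'Alice' OR customer = 'Frank') AND total > 499.99

Result:
id | customer | total  
---+----------+--------
1  | Alice    | 1812.24
5  | Alice    | 1764.6 
6  | Frank    | 1576.63
8  | Frank    | 1365.93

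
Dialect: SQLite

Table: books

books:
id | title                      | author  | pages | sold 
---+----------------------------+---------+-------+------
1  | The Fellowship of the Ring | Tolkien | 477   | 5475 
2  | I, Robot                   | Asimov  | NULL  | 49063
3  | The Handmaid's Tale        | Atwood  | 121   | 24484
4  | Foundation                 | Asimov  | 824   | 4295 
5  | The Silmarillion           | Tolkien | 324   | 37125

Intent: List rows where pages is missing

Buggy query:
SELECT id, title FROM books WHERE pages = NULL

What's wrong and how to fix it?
Bug: Comparing to NULL with '=' never matches; NULL = NULL is unknown, not true

Fix: Use IS NULL to test for NULL

Corrected query:
SELECT id, title FROM books WHERE pages IS NULL

Result:
id | title   
---+---------
2  | I, Robot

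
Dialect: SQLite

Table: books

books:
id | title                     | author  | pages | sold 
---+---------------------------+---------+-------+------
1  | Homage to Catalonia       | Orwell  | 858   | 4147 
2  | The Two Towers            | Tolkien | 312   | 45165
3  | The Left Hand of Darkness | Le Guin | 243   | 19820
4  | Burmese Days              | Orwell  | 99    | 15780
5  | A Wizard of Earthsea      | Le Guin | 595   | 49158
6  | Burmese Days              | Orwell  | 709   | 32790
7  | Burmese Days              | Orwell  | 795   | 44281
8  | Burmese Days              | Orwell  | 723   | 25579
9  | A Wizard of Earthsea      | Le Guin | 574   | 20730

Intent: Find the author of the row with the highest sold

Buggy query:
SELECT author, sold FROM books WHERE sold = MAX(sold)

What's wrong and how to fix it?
Bug: WHERE is evaluated per row; an aggregate over the whole table isn't defined there

Fix: Wrap MAX in a scalar subquery so WHERE compares against a single value

Corrected query:
SELECT author, sold FROM books WHERE sold = (SELECT MAX(sold) FROM books)

Result:
author  | sold 
--------+------
Le Guin | 49158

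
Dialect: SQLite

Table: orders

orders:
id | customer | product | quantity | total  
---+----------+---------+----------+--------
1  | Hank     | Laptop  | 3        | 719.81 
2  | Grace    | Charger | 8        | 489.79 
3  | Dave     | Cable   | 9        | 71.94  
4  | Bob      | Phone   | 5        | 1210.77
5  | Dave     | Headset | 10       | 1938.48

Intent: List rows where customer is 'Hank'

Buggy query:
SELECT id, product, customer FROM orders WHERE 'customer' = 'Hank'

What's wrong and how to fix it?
Bug: Single quotes denote string literals in SQL; the column name is being compared as a constant string

Fix: Remove the quotes around the column name (or use double quotes for an identifier)

Corrected query:
SELECT id, product, customer FROM orders WHERE customer = 'Hank'

Result:
id | product | customer
---+---------+---------
1  | Laptop  | Hank    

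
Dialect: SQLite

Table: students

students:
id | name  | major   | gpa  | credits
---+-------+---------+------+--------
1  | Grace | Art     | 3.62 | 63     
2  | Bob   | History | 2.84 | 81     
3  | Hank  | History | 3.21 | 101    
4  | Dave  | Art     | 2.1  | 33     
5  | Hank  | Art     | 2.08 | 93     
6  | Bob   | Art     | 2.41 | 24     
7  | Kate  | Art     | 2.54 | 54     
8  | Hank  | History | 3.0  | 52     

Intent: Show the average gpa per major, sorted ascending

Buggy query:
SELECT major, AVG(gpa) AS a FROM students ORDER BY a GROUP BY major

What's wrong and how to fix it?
Bug: GROUP BY must precede ORDER BY

Fix: Move ORDER BY to the end, after GROUP BY

Corrected query:
SELECT major, AVG(gpa) AS a FROM students GROUP BY major ORDER BY a

Result:
major   | a       
--------+---------
Art     | 2.55    
History | 3.016667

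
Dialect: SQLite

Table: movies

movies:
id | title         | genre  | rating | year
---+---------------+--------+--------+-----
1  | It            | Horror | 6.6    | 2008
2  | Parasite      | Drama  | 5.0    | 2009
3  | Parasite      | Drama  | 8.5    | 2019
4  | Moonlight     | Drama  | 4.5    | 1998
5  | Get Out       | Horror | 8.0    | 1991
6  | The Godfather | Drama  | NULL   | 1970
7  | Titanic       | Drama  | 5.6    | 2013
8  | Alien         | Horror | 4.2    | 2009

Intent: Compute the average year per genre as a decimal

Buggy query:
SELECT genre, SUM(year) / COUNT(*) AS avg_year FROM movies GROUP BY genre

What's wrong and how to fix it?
Bug: SUM(year) and COUNT(*) are both integers; the division truncates the fractional part

Fix: Cast one side to REAL so the division keeps the fractional part

Corrected query:
SELECT genre, SUM(year) * 1.0 / COUNT(*) AS avg_year FROM movies GROUP BY genre

Result:
genre  | avg_year   
-------+------------
Drama  | 2001.8     
Horror | 2002.666667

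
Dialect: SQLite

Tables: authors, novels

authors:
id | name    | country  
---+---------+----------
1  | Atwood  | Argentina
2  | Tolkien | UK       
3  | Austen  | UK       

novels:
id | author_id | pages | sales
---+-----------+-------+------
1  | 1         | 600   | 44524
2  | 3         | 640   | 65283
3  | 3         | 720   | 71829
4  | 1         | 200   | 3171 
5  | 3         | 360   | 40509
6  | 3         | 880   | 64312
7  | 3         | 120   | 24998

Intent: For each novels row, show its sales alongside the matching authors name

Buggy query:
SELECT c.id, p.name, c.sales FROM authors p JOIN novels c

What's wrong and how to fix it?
Bug: JOIN with no ON clause produces a cartesian product; every novels row pairs with every authors row

Fix: Specify the join condition linking the foreign key to the parent id

Corrected query:
SELECT c.id, p.name, c.sales FROM authors p JOIN novels c ON c.author_id = p.id

Result:
id | name   | sales
---+--------+------
1  | Atwood | 44524
2  | Austen | 65283
3  | Austen | 71829
4  | Atwood | 3171 
5  | Austen | 40509
6  | Austen | 64312
7  | Austen | 24998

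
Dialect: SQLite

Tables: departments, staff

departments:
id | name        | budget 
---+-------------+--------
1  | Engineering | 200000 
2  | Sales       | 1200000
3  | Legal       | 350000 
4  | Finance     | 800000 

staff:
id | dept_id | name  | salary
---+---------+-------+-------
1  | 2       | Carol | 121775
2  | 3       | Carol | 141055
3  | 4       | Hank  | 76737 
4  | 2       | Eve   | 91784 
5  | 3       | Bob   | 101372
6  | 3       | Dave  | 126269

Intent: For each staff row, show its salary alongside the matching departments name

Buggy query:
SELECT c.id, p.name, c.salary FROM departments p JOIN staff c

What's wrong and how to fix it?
Bug: Missing join condition: each staff row is matched to all departments rows instead of just its own

Fix: Add ON c.dept_id = p.id to the JOIN

Corrected query:
SELECT c.id, p.name, c.salary FROM departments p JOIN staff c ON c.dept_id = p.id

Result:
id | name    | salary
---+---------+-------
1  | Sales   | 121775
2  | Legal   | 141055
3  | Finance | 76737 
4  | Sales   | 91784 
5  | Legal   | 101372
6  | Legal   | 126269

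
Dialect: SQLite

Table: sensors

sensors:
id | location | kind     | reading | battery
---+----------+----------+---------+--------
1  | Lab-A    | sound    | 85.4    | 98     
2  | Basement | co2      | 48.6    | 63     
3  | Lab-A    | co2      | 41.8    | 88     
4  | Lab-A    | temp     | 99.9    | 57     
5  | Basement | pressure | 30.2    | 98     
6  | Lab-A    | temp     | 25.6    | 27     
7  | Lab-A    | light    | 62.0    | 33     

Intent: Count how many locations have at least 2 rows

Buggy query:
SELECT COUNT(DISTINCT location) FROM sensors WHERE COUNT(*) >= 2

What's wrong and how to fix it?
Bug: WHERE filters individual rows, not groups, so a group-level COUNT is invalid there

Fix: Use a subquery that GROUPs and filters with HAVING, then count its rows

Corrected query:
SELECT COUNT(*) FROM (SELECT location FROM sensors GROUP BY location HAVING COUNT(*) >= 2)

Result:
COUNT(*)
--------
2       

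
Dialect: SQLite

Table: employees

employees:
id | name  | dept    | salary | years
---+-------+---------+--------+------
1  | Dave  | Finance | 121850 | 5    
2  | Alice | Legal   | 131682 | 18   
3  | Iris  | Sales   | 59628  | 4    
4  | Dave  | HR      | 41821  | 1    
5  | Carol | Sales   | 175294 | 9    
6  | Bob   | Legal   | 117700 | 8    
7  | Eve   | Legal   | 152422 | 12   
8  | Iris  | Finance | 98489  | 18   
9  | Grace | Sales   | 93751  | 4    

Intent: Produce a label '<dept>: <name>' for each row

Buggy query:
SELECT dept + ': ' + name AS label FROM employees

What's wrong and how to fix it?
Bug: '+' is numeric addition; on text columns SQLite converts them to 0 instead of concatenating

Fix: Use the || operator for string concatenation

Corrected query:
SELECT dept || ': ' || name AS label FROM employees

Result:
label        
-------------
Finance: Dave
Legal: Alice 
Sales: Iris  
HR: Dave     
Sales: Carol 
Legal: Bob   
Legal: Eve   
Finance: Iris
Sales: Grace 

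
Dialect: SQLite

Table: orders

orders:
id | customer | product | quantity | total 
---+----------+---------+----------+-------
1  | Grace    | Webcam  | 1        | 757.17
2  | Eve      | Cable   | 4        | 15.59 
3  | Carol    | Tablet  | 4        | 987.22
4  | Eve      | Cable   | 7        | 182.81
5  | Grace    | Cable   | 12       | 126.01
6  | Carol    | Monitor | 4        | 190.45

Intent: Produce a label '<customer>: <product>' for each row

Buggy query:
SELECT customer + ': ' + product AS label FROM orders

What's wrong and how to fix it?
Bug: SQLite uses || for string concatenation; + coerces text to numbers (yielding 0)

Fix: Replace + with || to concatenate text

Corrected query:
SELECT customer || ': ' || product AS label FROM orders

Result:
label         
--------------
Grace: Webcam 
Eve: Cable    
Carol: Tablet 
Eve: Cable    
Grace: Cable  
Carol: Monitor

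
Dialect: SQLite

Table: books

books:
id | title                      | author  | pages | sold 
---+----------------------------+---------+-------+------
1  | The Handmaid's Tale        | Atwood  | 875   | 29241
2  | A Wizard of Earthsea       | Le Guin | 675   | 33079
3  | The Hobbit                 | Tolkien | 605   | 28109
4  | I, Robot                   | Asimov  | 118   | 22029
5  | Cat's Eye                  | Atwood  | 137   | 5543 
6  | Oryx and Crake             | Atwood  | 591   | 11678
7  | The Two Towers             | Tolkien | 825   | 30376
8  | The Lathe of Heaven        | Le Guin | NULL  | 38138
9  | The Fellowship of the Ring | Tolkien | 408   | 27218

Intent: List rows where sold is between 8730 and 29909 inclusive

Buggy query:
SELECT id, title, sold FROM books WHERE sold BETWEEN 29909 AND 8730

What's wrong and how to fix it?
Bug: BETWEEN expects the lower bound first; with 29909 AND 8730 the range is empty

Fix: Write BETWEEN 8730 AND 29909

Corrected query:
SELECT id, title, sold FROM books WHERE sold BETWEEN 8730 AND 29909

Result:
id | title                      | sold 
---+----------------------------+------
1  | The Handmaid's Tale        | 29241
3  | The Hobbit                 | 28109
4  | I, Robot                   | 22029
6  | Oryx and Crake             | 11678
9  | The Fellowship of the Ring | 27218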